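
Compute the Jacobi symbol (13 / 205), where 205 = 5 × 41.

Reciprocity: 13 ≡ 1 and 205 ≡ 1 (mod 4), so (13/205) = +(205/13).
Reduce top mod 13: now compute (10/13).
Pull out 2: since 13 ≡ 5 (mod 8), (2/13) = -1.
Reciprocity: 5 ≡ 1 and 13 ≡ 1 (mod 4), so (5/13) = +(13/5).
Reduce top mod 5: now compute (3/5).
Reciprocity: 3 ≡ 3 and 5 ≡ 1 (mod 4), so (3/5) = +(5/3).
Reduce top mod 3: now compute (2/3).
Pull out 2: since 3 ≡ 3 (mod 8), (2/3) = -1.
Reached (1/3) = 1. Collecting the sign flips along the way, the symbol is +1.

1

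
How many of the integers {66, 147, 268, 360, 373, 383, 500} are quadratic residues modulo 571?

(66/571) = +1 → QR.
(147/571) = -1 → non-residue.
(268/571) = -1 → non-residue.
(360/571) = -1 → non-residue.
(373/571) = +1 → QR.
(383/571) = +1 → QR.
(500/571) = +1 → QR.
Total quadratic residues among the 7: 4.

4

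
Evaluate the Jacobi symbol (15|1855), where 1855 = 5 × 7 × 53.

0

Reciprocity: 15 ≡ 3 and 1855 ≡ 3 (mod 4), so (15/1855) = −(1855/15).
Reduce top mod 15: now compute (10/15).
Pull out 2: since 15 ≡ 7 (mod 8), (2/15) = +1.
Reciprocity: 5 ≡ 1 and 15 ≡ 3 (mod 4), so (5/15) = +(15/5).
Reduce top mod 5: now compute (0/5).
Top reduces to 0: gcd > 1, so the symbol is 0.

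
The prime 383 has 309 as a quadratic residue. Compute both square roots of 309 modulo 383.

131, 252

Since 383 ≡ 3 (mod 4), a square root of 309 is 309^((383+1)/4) = 309^96 mod 383.
Repeated squaring: 309^2≡114, 309^4≡357, 309^8≡293, 309^16≡57, 309^32≡185, 309^64≡138 (mod 383).
309^96 = 309^(64+32) ≡ 252 (mod 383).
Check: 252² = 63504 ≡ 309 (mod 383). The two roots are 131 and 252.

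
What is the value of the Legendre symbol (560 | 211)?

-1

Euler's criterion: (560/211) ≡ 138^105 (mod 211).
138^2 ≡ 54 (mod 211)
138^4 ≡ 173 (mod 211)
138^8 ≡ 178 (mod 211)
138^16 ≡ 34 (mod 211)
138^32 ≡ 101 (mod 211)
138^64 ≡ 73 (mod 211)
138^105 = 138^(64+32+8+1) ≡ 210 (mod 211).
Result is 210 ≡ −1, so (560/211) = −1.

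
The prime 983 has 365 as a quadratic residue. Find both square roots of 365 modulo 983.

167, 816

Since 983 ≡ 3 (mod 4), a square root of 365 is 365^((983+1)/4) = 365^246 mod 983.
Repeated squaring: 365^2≡520, 365^4≡75, 365^8≡710, 365^16≡804, 365^32≡585, 365^64≡141, 365^128≡221 (mod 983).
365^246 = 365^(128+64+32+16+4+2) ≡ 167 (mod 983).
Check: 167² = 27889 ≡ 365 (mod 983). The two roots are 167 and 816.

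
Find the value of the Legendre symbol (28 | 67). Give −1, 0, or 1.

Euler's criterion: (28/67) ≡ 28^33 (mod 67).
28^2 ≡ 47 (mod 67)
28^4 ≡ 65 (mod 67)
28^8 ≡ 4 (mod 67)
28^16 ≡ 16 (mod 67)
28^32 ≡ 55 (mod 67)
28^33 = 28^(32+1) ≡ 66 (mod 67).
Result is 66 ≡ −1, so (28/67) = −1.

-1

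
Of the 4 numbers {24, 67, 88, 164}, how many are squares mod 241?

(24/241) = +1 → QR.
(67/241) = +1 → QR.
(88/241) = -1 → non-residue.
(164/241) = +1 → QR.
Total quadratic residues among the 4: 3.

3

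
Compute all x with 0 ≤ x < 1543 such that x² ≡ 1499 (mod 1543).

489, 1054

Since 1543 ≡ 3 (mod 4), a square root of 1499 is 1499^((1543+1)/4) = 1499^386 mod 1543.
Repeated squaring: 1499^2≡393, 1499^4≡149, 1499^8≡599, 1499^16≡825, 1499^32≡162, 1499^64≡13, 1499^128≡169, 1499^256≡787 (mod 1543).
1499^386 = 1499^(256+128+2) ≡ 1054 (mod 1543).
Check: 1054² = 1110916 ≡ 1499 (mod 1543). The two roots are 489 and 1054.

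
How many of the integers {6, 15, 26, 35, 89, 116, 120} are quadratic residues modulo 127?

4

(6/127) = -1 → non-residue.
(15/127) = +1 → QR.
(26/127) = +1 → QR.
(35/127) = +1 → QR.
(89/127) = -1 → non-residue.
(116/127) = -1 → non-residue.
(120/127) = +1 → QR.
Total quadratic residues among the 7: 4.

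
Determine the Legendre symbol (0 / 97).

0

Top reduces to 0: gcd > 1, so the symbol is 0.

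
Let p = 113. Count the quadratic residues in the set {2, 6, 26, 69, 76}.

(2/113) = +1 → QR.
(6/113) = -1 → non-residue.
(26/113) = +1 → QR.
(69/113) = +1 → QR.
(76/113) = -1 → non-residue.
Total quadratic residues among the 5: 3.

3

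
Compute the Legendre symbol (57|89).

1

Reciprocity: 57 ≡ 1 and 89 ≡ 1 (mod 4), so (57/89) = +(89/57).
Reduce top mod 57: now compute (32/57).
Pull out 2^5: since 57 ≡ 1 (mod 8), (2/57) = +1, so (2/57)^5 = +1.
Reached (1/57) = 1. Collecting the sign flips along the way, the symbol is +1.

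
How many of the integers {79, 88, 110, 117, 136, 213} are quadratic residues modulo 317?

(79/317) = +1 → QR.
(88/317) = -1 → non-residue.
(110/317) = +1 → QR.
(117/317) = -1 → non-residue.
(136/317) = +1 → QR.
(213/317) = +1 → QR.
Total quadratic residues among the 6: 4.

4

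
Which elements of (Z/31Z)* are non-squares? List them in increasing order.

3, 6, 11, 12, 13, 15, 17, 21, 22, 23, 24, 26, 27, 29, 30

Square k = 1,…,15 (k and 31−k give the same square):
1²=1, 2²=4, 3²=9, 4²=16, 5²=25, 6²≡5, 7²≡18, 8²≡2, 9²≡19, 10²≡7, 11²≡28, 12²≡20, 13²≡14, 14²≡10, 15²≡8 (mod 31).
The residues are {1, 2, 4, 5, 7, 8, 9, 10, 14, 16, 18, 19, 20, 25, 28}; the non-residues are the remaining 15 nonzero classes.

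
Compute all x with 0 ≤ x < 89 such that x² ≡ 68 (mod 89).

89 ≡ 1 (mod 4), so we find a root by search.
Trying successive values, 35² = 1225 ≡ 68 (mod 89). The other root is 89 − 35 = 54.

35, 54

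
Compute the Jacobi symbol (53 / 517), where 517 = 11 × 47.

Reciprocity: 53 ≡ 1 and 517 ≡ 1 (mod 4), so (53/517) = +(517/53).
Reduce top mod 53: now compute (40/53).
Pull out 2^3: since 53 ≡ 5 (mod 8), (2/53) = -1, so (2/53)^3 = -1.
Reciprocity: 5 ≡ 1 and 53 ≡ 1 (mod 4), so (5/53) = +(53/5).
Reduce top mod 5: now compute (3/5).
Reciprocity: 3 ≡ 3 and 5 ≡ 1 (mod 4), so (3/5) = +(5/3).
Reduce top mod 3: now compute (2/3).
Pull out 2: since 3 ≡ 3 (mod 8), (2/3) = -1.
Reached (1/3) = 1. Collecting the sign flips along the way, the symbol is +1.

1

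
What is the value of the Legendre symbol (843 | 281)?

0

First reduce: 843 ≡ 0 (mod 281).
Top reduces to 0: gcd > 1, so the symbol is 0.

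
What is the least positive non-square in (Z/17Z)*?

3

(2/17) = +1, so 2 is a residue.
(3/17) = −1, so 3 is the smallest positive non-residue mod 17.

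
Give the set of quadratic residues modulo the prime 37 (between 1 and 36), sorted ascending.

Square k = 1,…,18 (k and 37−k give the same square):
1²=1, 2²=4, 3²=9, 4²=16, 5²=25, 6²=36, 7²≡12, 8²≡27, 9²≡7, 10²≡26, 11²≡10, 12²≡33, 13²≡21, 14²≡11, 15²≡3, 16²≡34, 17²≡30, 18²≡28 (mod 37).
So the quadratic residues mod 37 are {1, 3, 4, 7, 9, 10, 11, 12, 16, 21, 25, 26, 27, 28, 30, 33, 34, 36}.

1,3,4,7,9,10,11,12,16,21,25,26,27,28,30,33,34,36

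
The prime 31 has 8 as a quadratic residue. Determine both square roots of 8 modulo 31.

15, 16

Since 31 ≡ 3 (mod 4), a square root of 8 is 8^((31+1)/4) = 8^8 mod 31.
Repeated squaring: 8^2≡2, 8^4≡4, 8^8≡16 (mod 31).
8^8 = 8^(8) ≡ 16 (mod 31).
Check: 16² = 256 ≡ 8 (mod 31). The two roots are 15 and 16.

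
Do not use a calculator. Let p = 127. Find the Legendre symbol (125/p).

Euler's criterion: (125/127) ≡ 125^63 (mod 127).
125^2 ≡ 4 (mod 127)
125^4 ≡ 16 (mod 127)
125^8 ≡ 2 (mod 127)
125^16 ≡ 4 (mod 127)
125^32 ≡ 16 (mod 127)
125^63 = 125^(32+16+8+4+2+1) ≡ 126 (mod 127).
Result is 126 ≡ −1, so (125/127) = −1.

-1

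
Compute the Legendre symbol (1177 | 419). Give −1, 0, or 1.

-1

Euler's criterion: (1177/419) ≡ 339^209 (mod 419).
339^2 ≡ 115 (mod 419)
339^4 ≡ 236 (mod 419)
339^8 ≡ 388 (mod 419)
339^16 ≡ 123 (mod 419)
339^32 ≡ 45 (mod 419)
339^64 ≡ 349 (mod 419)
339^128 ≡ 291 (mod 419)
339^209 = 339^(128+64+16+1) ≡ 418 (mod 419).
Result is 418 ≡ −1, so (1177/419) = −1.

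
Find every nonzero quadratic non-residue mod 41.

3,6,7,11,12,13,14,15,17,19,22,24,26,27,28,29,30,34,35,38

Square k = 1,…,20 (k and 41−k give the same square):
1²=1, 2²=4, 3²=9, 4²=16, 5²=25, 6²=36, 7²≡8, 8²≡23, 9²≡40, 10²≡18, 11²≡39, 12²≡21, 13²≡5, 14²≡32, 15²≡20, 16²≡10, 17²≡2, 18²≡37, 19²≡33, 20²≡31 (mod 41).
The residues are {1, 2, 4, 5, 8, 9, 10, 16, 18, 20, 21, 23, 25, 31, 32, 33, 36, 37, 39, 40}; the non-residues are the remaining 20 nonzero classes.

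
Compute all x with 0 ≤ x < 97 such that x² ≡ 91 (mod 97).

24, 73

97 ≡ 1 (mod 4), so we find a root by search.
Trying successive values, 24² = 576 ≡ 91 (mod 97). The other root is 97 − 24 = 73.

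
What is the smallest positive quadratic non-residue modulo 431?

(2/431) = +1, so 2 is a residue.
(3/431) = +1, so 3 is a residue.
(4/431) = +1, so 4 is a residue.
(5/431) = +1, so 5 is a residue.
(6/431) = +1, so 6 is a residue.
(7/431) = −1, so 7 is the smallest positive non-residue mod 431.

7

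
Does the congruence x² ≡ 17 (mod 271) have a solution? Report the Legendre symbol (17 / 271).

Euler's criterion: (17/271) ≡ 17^135 (mod 271).
17^2 ≡ 18 (mod 271)
17^4 ≡ 53 (mod 271)
17^8 ≡ 99 (mod 271)
17^16 ≡ 45 (mod 271)
17^32 ≡ 128 (mod 271)
17^64 ≡ 124 (mod 271)
17^128 ≡ 200 (mod 271)
17^135 = 17^(128+4+2+1) ≡ 1 (mod 271).
Result is 1, so (17/271) = 1.

1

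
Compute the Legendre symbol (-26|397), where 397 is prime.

Euler's criterion: (-26/397) ≡ 371^198 (mod 397).
371^2 ≡ 279 (mod 397)
371^4 ≡ 29 (mod 397)
371^8 ≡ 47 (mod 397)
371^16 ≡ 224 (mod 397)
371^32 ≡ 154 (mod 397)
371^64 ≡ 293 (mod 397)
371^128 ≡ 97 (mod 397)
371^198 = 371^(128+64+4+2) ≡ 1 (mod 397).
Result is 1, so (-26/397) = 1.

1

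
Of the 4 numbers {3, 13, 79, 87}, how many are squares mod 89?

(3/89) = -1 → non-residue.
(13/89) = -1 → non-residue.
(79/89) = +1 → QR.
(87/89) = +1 → QR.
Total quadratic residues among the 4: 2.

2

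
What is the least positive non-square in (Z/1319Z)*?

13

(2/1319) = +1, so 2 is a residue.
(3/1319) = +1, so 3 is a residue.
(4/1319) = +1, so 4 is a residue.
(5/1319) = +1, so 5 is a residue.
(6/1319) = +1, so 6 is a residue.
(7/1319) = +1, so 7 is a residue.
(8/1319) = +1, so 8 is a residue.
(9/1319) = +1, so 9 is a residue.
(10/1319) = +1, so 10 is a residue.
(11/1319) = +1, so 11 is a residue.
(12/1319) = +1, so 12 is a residue.
(13/1319) = −1, so 13 is the smallest positive non-residue mod 1319.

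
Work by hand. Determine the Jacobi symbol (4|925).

Pull out 2^2: since 925 ≡ 5 (mod 8), (2/925) = -1, so (2/925)^2 = +1.
Reached (1/925) = 1. Collecting the sign flips along the way, the symbol is +1.

1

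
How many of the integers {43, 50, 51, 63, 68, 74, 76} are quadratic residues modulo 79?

3

(43/79) = -1 → non-residue.
(50/79) = +1 → QR.
(51/79) = +1 → QR.
(63/79) = -1 → non-residue.
(68/79) = -1 → non-residue.
(74/79) = -1 → non-residue.
(76/79) = +1 → QR.
Total quadratic residues among the 7: 3.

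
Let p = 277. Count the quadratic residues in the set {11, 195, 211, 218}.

(11/277) = -1 → non-residue.
(195/277) = -1 → non-residue.
(211/277) = +1 → QR.
(218/277) = +1 → QR.
Total quadratic residues among the 4: 2.

2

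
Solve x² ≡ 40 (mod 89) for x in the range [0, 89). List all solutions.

29, 60

89 ≡ 1 (mod 4), so we find a root by search.
Trying successive values, 29² = 841 ≡ 40 (mod 89). The other root is 89 − 29 = 60.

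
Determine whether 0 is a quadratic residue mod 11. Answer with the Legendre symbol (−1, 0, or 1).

0

Top reduces to 0: gcd > 1, so the symbol is 0.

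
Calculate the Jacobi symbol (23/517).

-1

Reciprocity: 23 ≡ 3 and 517 ≡ 1 (mod 4), so (23/517) = +(517/23).
Reduce top mod 23: now compute (11/23).
Reciprocity: 11 ≡ 3 and 23 ≡ 3 (mod 4), so (11/23) = −(23/11).
Reduce top mod 11: now compute (1/11).
Reached (1/11) = 1. Collecting the sign flips along the way, the symbol is -1.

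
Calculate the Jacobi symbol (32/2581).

Pull out 2^5: since 2581 ≡ 5 (mod 8), (2/2581) = -1, so (2/2581)^5 = -1.
Reached (1/2581) = 1. Collecting the sign flips along the way, the symbol is -1.

-1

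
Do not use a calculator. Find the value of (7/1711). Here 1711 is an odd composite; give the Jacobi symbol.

Reciprocity: 7 ≡ 3 and 1711 ≡ 3 (mod 4), so (7/1711) = −(1711/7).
Reduce top mod 7: now compute (3/7).
Reciprocity: 3 ≡ 3 and 7 ≡ 3 (mod 4), so (3/7) = −(7/3).
Reduce top mod 3: now compute (1/3).
Reached (1/3) = 1. Collecting the sign flips along the way, the symbol is +1.

1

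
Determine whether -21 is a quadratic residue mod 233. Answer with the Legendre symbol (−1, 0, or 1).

First reduce: -21 ≡ 212 (mod 233).
Pull out 2^2: since 233 ≡ 1 (mod 8), (2/233) = +1, so (2/233)^2 = +1.
Reciprocity: 53 ≡ 1 and 233 ≡ 1 (mod 4), so (53/233) = +(233/53).
Reduce top mod 53: now compute (21/53).
Reciprocity: 21 ≡ 1 and 53 ≡ 1 (mod 4), so (21/53) = +(53/21).
Reduce top mod 21: now compute (11/21).
Reciprocity: 11 ≡ 3 and 21 ≡ 1 (mod 4), so (11/21) = +(21/11).
Reduce top mod 11: now compute (10/11).
Pull out 2: since 11 ≡ 3 (mod 8), (2/11) = -1.
Reciprocity: 5 ≡ 1 and 11 ≡ 3 (mod 4), so (5/11) = +(11/5).
Reduce top mod 5: now compute (1/5).
Reached (1/5) = 1. Collecting the sign flips along the way, the symbol is -1.

-1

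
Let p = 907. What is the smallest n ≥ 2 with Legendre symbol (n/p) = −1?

(2/907) = −1, so 2 is the smallest positive non-residue mod 907.

2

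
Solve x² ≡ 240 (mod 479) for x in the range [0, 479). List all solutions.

Since 479 ≡ 3 (mod 4), a square root of 240 is 240^((479+1)/4) = 240^120 mod 479.
Repeated squaring: 240^2≡120, 240^4≡30, 240^8≡421, 240^16≡11, 240^32≡121, 240^64≡271 (mod 479).
240^120 = 240^(64+32+16+8) ≡ 146 (mod 479).
Check: 146² = 21316 ≡ 240 (mod 479). The two roots are 146 and 333.

146, 333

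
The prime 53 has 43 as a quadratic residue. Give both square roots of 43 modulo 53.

19, 34

53 ≡ 1 (mod 4), so we find a root by search.
Trying successive values, 19² = 361 ≡ 43 (mod 53). The other root is 53 − 19 = 34.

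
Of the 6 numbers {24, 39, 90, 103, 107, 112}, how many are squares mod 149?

5

(24/149) = +1 → QR.
(39/149) = +1 → QR.
(90/149) = -1 → non-residue.
(103/149) = +1 → QR.
(107/149) = +1 → QR.
(112/149) = +1 → QR.
Total quadratic residues among the 6: 5.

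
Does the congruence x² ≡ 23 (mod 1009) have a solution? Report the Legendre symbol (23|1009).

Reciprocity: 23 ≡ 3 and 1009 ≡ 1 (mod 4), so (23/1009) = +(1009/23).
Reduce top mod 23: now compute (20/23).
Pull out 2^2: since 23 ≡ 7 (mod 8), (2/23) = +1, so (2/23)^2 = +1.
Reciprocity: 5 ≡ 1 and 23 ≡ 3 (mod 4), so (5/23) = +(23/5).
Reduce top mod 5: now compute (3/5).
Reciprocity: 3 ≡ 3 and 5 ≡ 1 (mod 4), so (3/5) = +(5/3).
Reduce top mod 3: now compute (2/3).
Pull out 2: since 3 ≡ 3 (mod 8), (2/3) = -1.
Reached (1/3) = 1. Collecting the sign flips along the way, the symbol is -1.

-1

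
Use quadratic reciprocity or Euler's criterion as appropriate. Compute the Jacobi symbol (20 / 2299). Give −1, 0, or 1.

1

Pull out 2^2: since 2299 ≡ 3 (mod 8), (2/2299) = -1, so (2/2299)^2 = +1.
Reciprocity: 5 ≡ 1 and 2299 ≡ 3 (mod 4), so (5/2299) = +(2299/5).
Reduce top mod 5: now compute (4/5).
Pull out 2^2: since 5 ≡ 5 (mod 8), (2/5) = -1, so (2/5)^2 = +1.
Reached (1/5) = 1. Collecting the sign flips along the way, the symbol is +1.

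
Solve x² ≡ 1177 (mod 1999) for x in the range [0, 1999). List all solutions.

507, 1492

Since 1999 ≡ 3 (mod 4), a square root of 1177 is 1177^((1999+1)/4) = 1177^500 mod 1999.
Repeated squaring: 1177^2≡22, 1177^4≡484, 1177^8≡373, 1177^16≡1198, 1177^32≡1921, 1177^64≡87, 1177^128≡1572, 1177^256≡420 (mod 1999).
1177^500 = 1177^(256+128+64+32+16+4) ≡ 1492 (mod 1999).
Check: 1492² = 2226064 ≡ 1177 (mod 1999). The two roots are 507 and 1492.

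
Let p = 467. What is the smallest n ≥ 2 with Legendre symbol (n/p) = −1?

(2/467) = −1, so 2 is the smallest positive non-residue mod 467.

2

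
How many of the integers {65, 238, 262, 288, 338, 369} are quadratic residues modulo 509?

2

(65/509) = -1 → non-residue.
(238/509) = +1 → QR.
(262/509) = +1 → QR.
(288/509) = -1 → non-residue.
(338/509) = -1 → non-residue.
(369/509) = -1 → non-residue.
Total quadratic residues among the 6: 2.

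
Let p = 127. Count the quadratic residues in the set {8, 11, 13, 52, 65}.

4

(8/127) = +1 → QR.
(11/127) = +1 → QR.
(13/127) = +1 → QR.
(52/127) = +1 → QR.
(65/127) = -1 → non-residue.
Total quadratic residues among the 5: 4.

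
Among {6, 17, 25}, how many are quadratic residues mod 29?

(6/29) = +1 → QR.
(17/29) = -1 → non-residue.
(25/29) = +1 → QR.
Total quadratic residues among the 3: 2.

2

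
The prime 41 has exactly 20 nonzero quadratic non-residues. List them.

3 6 7 11 12 13 14 15 17 19 22 24 26 27 28 29 30 34 35 38

Square k = 1,…,20 (k and 41−k give the same square):
1²=1, 2²=4, 3²=9, 4²=16, 5²=25, 6²=36, 7²≡8, 8²≡23, 9²≡40, 10²≡18, 11²≡39, 12²≡21, 13²≡5, 14²≡32, 15²≡20, 16²≡10, 17²≡2, 18²≡37, 19²≡33, 20²≡31 (mod 41).
The residues are {1, 2, 4, 5, 8, 9, 10, 16, 18, 20, 21, 23, 25, 31, 32, 33, 36, 37, 39, 40}; the non-residues are the remaining 20 nonzero classes.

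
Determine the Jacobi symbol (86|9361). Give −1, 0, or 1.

-1

Pull out 2: since 9361 ≡ 1 (mod 8), (2/9361) = +1.
Reciprocity: 43 ≡ 3 and 9361 ≡ 1 (mod 4), so (43/9361) = +(9361/43).
Reduce top mod 43: now compute (30/43).
Pull out 2: since 43 ≡ 3 (mod 8), (2/43) = -1.
Reciprocity: 15 ≡ 3 and 43 ≡ 3 (mod 4), so (15/43) = −(43/15).
Reduce top mod 15: now compute (13/15).
Reciprocity: 13 ≡ 1 and 15 ≡ 3 (mod 4), so (13/15) = +(15/13).
Reduce top mod 13: now compute (2/13).
Pull out 2: since 13 ≡ 5 (mod 8), (2/13) = -1.
Reached (1/13) = 1. Collecting the sign flips along the way, the symbol is -1.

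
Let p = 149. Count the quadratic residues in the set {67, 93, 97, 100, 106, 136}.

(67/149) = +1 → QR.
(93/149) = -1 → non-residue.
(97/149) = -1 → non-residue.
(100/149) = +1 → QR.
(106/149) = -1 → non-residue.
(136/149) = -1 → non-residue.
Total quadratic residues among the 6: 2.

2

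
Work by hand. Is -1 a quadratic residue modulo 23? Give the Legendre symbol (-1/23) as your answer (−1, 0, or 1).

Euler's criterion: (-1/23) ≡ 22^11 (mod 23).
22^2 ≡ 1 (mod 23)
22^4 ≡ 1 (mod 23)
22^8 ≡ 1 (mod 23)
22^11 = 22^(8+2+1) ≡ 22 (mod 23).
Result is 22 ≡ −1, so (-1/23) = −1.

-1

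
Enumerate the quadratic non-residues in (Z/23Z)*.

Square k = 1,…,11 (k and 23−k give the same square):
1²=1, 2²=4, 3²=9, 4²=16, 5²≡2, 6²≡13, 7²≡3, 8²≡18, 9²≡12, 10²≡8, 11²≡6 (mod 23).
The residues are {1, 2, 3, 4, 6, 8, 9, 12, 13, 16, 18}; the non-residues are the remaining 11 nonzero classes.

5,7,10,11,14,15,17,19,20,21,22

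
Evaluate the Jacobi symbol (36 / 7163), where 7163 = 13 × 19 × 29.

1

Pull out 2^2: since 7163 ≡ 3 (mod 8), (2/7163) = -1, so (2/7163)^2 = +1.
Reciprocity: 9 ≡ 1 and 7163 ≡ 3 (mod 4), so (9/7163) = +(7163/9).
Reduce top mod 9: now compute (8/9).
Pull out 2^3: since 9 ≡ 1 (mod 8), (2/9) = +1, so (2/9)^3 = +1.
Reached (1/9) = 1. Collecting the sign flips along the way, the symbol is +1.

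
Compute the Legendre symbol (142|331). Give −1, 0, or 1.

-1

Euler's criterion: (142/331) ≡ 142^165 (mod 331).
142^2 ≡ 304 (mod 331)
142^4 ≡ 67 (mod 331)
142^8 ≡ 186 (mod 331)
142^16 ≡ 172 (mod 331)
142^32 ≡ 125 (mod 331)
142^64 ≡ 68 (mod 331)
142^128 ≡ 321 (mod 331)
142^165 = 142^(128+32+4+1) ≡ 330 (mod 331).
Result is 330 ≡ −1, so (142/331) = −1.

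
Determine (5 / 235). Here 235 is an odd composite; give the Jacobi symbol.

Reciprocity: 5 ≡ 1 and 235 ≡ 3 (mod 4), so (5/235) = +(235/5).
Reduce top mod 5: now compute (0/5).
Top reduces to 0: gcd > 1, so the symbol is 0.

0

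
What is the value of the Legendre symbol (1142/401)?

First reduce: 1142 ≡ 340 (mod 401).
Pull out 2^2: since 401 ≡ 1 (mod 8), (2/401) = +1, so (2/401)^2 = +1.
Reciprocity: 85 ≡ 1 and 401 ≡ 1 (mod 4), so (85/401) = +(401/85).
Reduce top mod 85: now compute (61/85).
Reciprocity: 61 ≡ 1 and 85 ≡ 1 (mod 4), so (61/85) = +(85/61).
Reduce top mod 61: now compute (24/61).
Pull out 2^3: since 61 ≡ 5 (mod 8), (2/61) = -1, so (2/61)^3 = -1.
Reciprocity: 3 ≡ 3 and 61 ≡ 1 (mod 4), so (3/61) = +(61/3).
Reduce top mod 3: now compute (1/3).
Reached (1/3) = 1. Collecting the sign flips along the way, the symbol is -1.

-1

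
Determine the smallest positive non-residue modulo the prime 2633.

(2/2633) = +1, so 2 is a residue.
(3/2633) = −1, so 3 is the smallest positive non-residue mod 2633.

3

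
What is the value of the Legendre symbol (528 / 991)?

Euler's criterion: (528/991) ≡ 528^495 (mod 991).
528^2 ≡ 313 (mod 991)
528^4 ≡ 851 (mod 991)
528^8 ≡ 771 (mod 991)
528^16 ≡ 832 (mod 991)
528^32 ≡ 506 (mod 991)
528^64 ≡ 358 (mod 991)
528^128 ≡ 325 (mod 991)
528^256 ≡ 579 (mod 991)
528^495 = 528^(256+128+64+32+8+4+2+1) ≡ 1 (mod 991).
Result is 1, so (528/991) = 1.

1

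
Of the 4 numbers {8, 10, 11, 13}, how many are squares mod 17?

(8/17) = +1 → QR.
(10/17) = -1 → non-residue.
(11/17) = -1 → non-residue.
(13/17) = +1 → QR.
Total quadratic residues among the 4: 2.

2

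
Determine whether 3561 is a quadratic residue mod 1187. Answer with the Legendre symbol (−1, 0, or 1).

0

First reduce: 3561 ≡ 0 (mod 1187).
Top reduces to 0: gcd > 1, so the symbol is 0.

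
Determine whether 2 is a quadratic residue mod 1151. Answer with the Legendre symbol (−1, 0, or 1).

Euler's criterion: (2/1151) ≡ 2^575 (mod 1151).
2^2 ≡ 4 (mod 1151)
2^4 ≡ 16 (mod 1151)
2^8 ≡ 256 (mod 1151)
2^16 ≡ 1080 (mod 1151)
2^32 ≡ 437 (mod 1151)
2^64 ≡ 1054 (mod 1151)
2^128 ≡ 201 (mod 1151)
2^256 ≡ 116 (mod 1151)
2^512 ≡ 795 (mod 1151)
2^575 = 2^(512+32+16+8+4+2+1) ≡ 1 (mod 1151).
Result is 1, so (2/1151) = 1.

1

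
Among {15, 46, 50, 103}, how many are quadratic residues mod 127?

3

(15/127) = +1 → QR.
(46/127) = -1 → non-residue.
(50/127) = +1 → QR.
(103/127) = +1 → QR.
Total quadratic residues among the 4: 3.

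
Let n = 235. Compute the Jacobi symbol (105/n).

Reciprocity: 105 ≡ 1 and 235 ≡ 3 (mod 4), so (105/235) = +(235/105).
Reduce top mod 105: now compute (25/105).
Reciprocity: 25 ≡ 1 and 105 ≡ 1 (mod 4), so (25/105) = +(105/25).
Reduce top mod 25: now compute (5/25).
Reciprocity: 5 ≡ 1 and 25 ≡ 1 (mod 4), so (5/25) = +(25/5).
Reduce top mod 5: now compute (0/5).
Top reduces to 0: gcd > 1, so the symbol is 0.

0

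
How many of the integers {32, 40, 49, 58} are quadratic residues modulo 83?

2

(32/83) = -1 → non-residue.
(40/83) = +1 → QR.
(49/83) = +1 → QR.
(58/83) = -1 → non-residue.
Total quadratic residues among the 4: 2.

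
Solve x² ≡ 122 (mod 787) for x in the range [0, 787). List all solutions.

Since 787 ≡ 3 (mod 4), a square root of 122 is 122^((787+1)/4) = 122^197 mod 787.
Repeated squaring: 122^2≡718, 122^4≡39, 122^8≡734, 122^16≡448, 122^32≡19, 122^64≡361, 122^128≡466 (mod 787).
122^197 = 122^(128+64+4+1) ≡ 171 (mod 787).
Check: 171² = 29241 ≡ 122 (mod 787). The two roots are 171 and 616.

171, 616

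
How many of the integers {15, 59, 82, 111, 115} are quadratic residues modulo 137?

3

(15/137) = +1 → QR.
(59/137) = +1 → QR.
(82/137) = -1 → non-residue.
(111/137) = -1 → non-residue.
(115/137) = +1 → QR.
Total quadratic residues among the 5: 3.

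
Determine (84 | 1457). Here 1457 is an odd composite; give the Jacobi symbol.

Pull out 2^2: since 1457 ≡ 1 (mod 8), (2/1457) = +1, so (2/1457)^2 = +1.
Reciprocity: 21 ≡ 1 and 1457 ≡ 1 (mod 4), so (21/1457) = +(1457/21).
Reduce top mod 21: now compute (8/21).
Pull out 2^3: since 21 ≡ 5 (mod 8), (2/21) = -1, so (2/21)^3 = -1.
Reached (1/21) = 1. Collecting the sign flips along the way, the symbol is -1.

-1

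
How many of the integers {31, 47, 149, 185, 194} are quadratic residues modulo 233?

(31/233) = +1 → QR.
(47/233) = -1 → non-residue.
(149/233) = -1 → non-residue.
(185/233) = -1 → non-residue.
(194/233) = -1 → non-residue.
Total quadratic residues among the 5: 1.

1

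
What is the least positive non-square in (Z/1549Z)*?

2

(2/1549) = −1, so 2 is the smallest positive non-residue mod 1549.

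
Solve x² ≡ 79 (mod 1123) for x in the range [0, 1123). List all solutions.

Since 1123 ≡ 3 (mod 4), a square root of 79 is 79^((1123+1)/4) = 79^281 mod 1123.
Repeated squaring: 79^2≡626, 79^4≡1072, 79^8≡355, 79^16≡249, 79^32≡236, 79^64≡669, 79^128≡607, 79^256≡105 (mod 1123).
79^281 = 79^(256+16+8+1) ≡ 627 (mod 1123).
Check: 627² = 393129 ≡ 79 (mod 1123). The two roots are 496 and 627.

496, 627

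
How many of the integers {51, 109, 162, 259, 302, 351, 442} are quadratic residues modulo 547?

4

(51/547) = +1 → QR.
(109/547) = -1 → non-residue.
(162/547) = -1 → non-residue.
(259/547) = +1 → QR.
(302/547) = +1 → QR.
(351/547) = -1 → non-residue.
(442/547) = +1 → QR.
Total quadratic residues among the 7: 4.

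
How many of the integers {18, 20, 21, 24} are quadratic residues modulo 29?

2

(18/29) = -1 → non-residue.
(20/29) = +1 → QR.
(21/29) = -1 → non-residue.
(24/29) = +1 → QR.
Total quadratic residues among the 4: 2.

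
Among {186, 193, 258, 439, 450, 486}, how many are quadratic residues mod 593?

(186/593) = -1 → non-residue.
(193/593) = +1 → QR.
(258/593) = +1 → QR.
(439/593) = +1 → QR.
(450/593) = +1 → QR.
(486/593) = -1 → non-residue.
Total quadratic residues among the 6: 4.

4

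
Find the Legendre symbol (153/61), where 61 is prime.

Euler's criterion: (153/61) ≡ 31^30 (mod 61).
31^2 ≡ 46 (mod 61)
31^4 ≡ 42 (mod 61)
31^8 ≡ 56 (mod 61)
31^16 ≡ 25 (mod 61)
31^30 = 31^(16+8+4+2) ≡ 60 (mod 61).
Result is 60 ≡ −1, so (153/61) = −1.

-1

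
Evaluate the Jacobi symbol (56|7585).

Pull out 2^3: since 7585 ≡ 1 (mod 8), (2/7585) = +1, so (2/7585)^3 = +1.
Reciprocity: 7 ≡ 3 and 7585 ≡ 1 (mod 4), so (7/7585) = +(7585/7).
Reduce top mod 7: now compute (4/7).
Pull out 2^2: since 7 ≡ 7 (mod 8), (2/7) = +1, so (2/7)^2 = +1.
Reached (1/7) = 1. Collecting the sign flips along the way, the symbol is +1.

1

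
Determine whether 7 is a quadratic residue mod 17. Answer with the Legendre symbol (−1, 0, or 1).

Reciprocity: 7 ≡ 3 and 17 ≡ 1 (mod 4), so (7/17) = +(17/7).
Reduce top mod 7: now compute (3/7).
Reciprocity: 3 ≡ 3 and 7 ≡ 3 (mod 4), so (3/7) = −(7/3).
Reduce top mod 3: now compute (1/3).
Reached (1/3) = 1. Collecting the sign flips along the way, the symbol is -1.

-1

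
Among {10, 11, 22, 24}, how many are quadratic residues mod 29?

2

(10/29) = -1 → non-residue.
(11/29) = -1 → non-residue.
(22/29) = +1 → QR.
(24/29) = +1 → QR.
Total quadratic residues among the 4: 2.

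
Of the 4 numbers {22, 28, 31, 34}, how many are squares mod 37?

(22/37) = -1 → non-residue.
(28/37) = +1 → QR.
(31/37) = -1 → non-residue.
(34/37) = +1 → QR.
Total quadratic residues among the 4: 2.

2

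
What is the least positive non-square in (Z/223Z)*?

(2/223) = +1, so 2 is a residue.
(3/223) = −1, so 3 is the smallest positive non-residue mod 223.

3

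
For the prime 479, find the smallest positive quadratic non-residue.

(2/479) = +1, so 2 is a residue.
(3/479) = +1, so 3 is a residue.
(4/479) = +1, so 4 is a residue.
(5/479) = +1, so 5 is a residue.
(6/479) = +1, so 6 is a residue.
(7/479) = +1, so 7 is a residue.
(8/479) = +1, so 8 is a residue.
(9/479) = +1, so 9 is a residue.
(10/479) = +1, so 10 is a residue.
(11/479) = +1, so 11 is a residue.
(12/479) = +1, so 12 is a residue.
(13/479) = −1, so 13 is the smallest positive non-residue mod 479.

13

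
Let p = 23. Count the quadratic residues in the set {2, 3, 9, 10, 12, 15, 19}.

(2/23) = +1 → QR.
(3/23) = +1 → QR.
(9/23) = +1 → QR.
(10/23) = -1 → non-residue.
(12/23) = +1 → QR.
(15/23) = -1 → non-residue.
(19/23) = -1 → non-residue.
Total quadratic residues among the 7: 4.

4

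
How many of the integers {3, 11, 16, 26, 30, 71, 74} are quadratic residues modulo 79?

(3/79) = -1 → non-residue.
(11/79) = +1 → QR.
(16/79) = +1 → QR.
(26/79) = +1 → QR.
(30/79) = -1 → non-residue.
(71/79) = -1 → non-residue.
(74/79) = -1 → non-residue.
Total quadratic residues among the 7: 3.

3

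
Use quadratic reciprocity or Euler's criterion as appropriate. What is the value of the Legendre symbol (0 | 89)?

0

Top reduces to 0: gcd > 1, so the symbol is 0.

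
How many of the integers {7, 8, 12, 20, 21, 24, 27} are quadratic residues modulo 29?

3

(7/29) = +1 → QR.
(8/29) = -1 → non-residue.
(12/29) = -1 → non-residue.
(20/29) = +1 → QR.
(21/29) = -1 → non-residue.
(24/29) = +1 → QR.
(27/29) = -1 → non-residue.
Total quadratic residues among the 7: 3.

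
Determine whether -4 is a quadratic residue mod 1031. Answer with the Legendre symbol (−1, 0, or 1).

First reduce: -4 ≡ 1027 (mod 1031).
Reciprocity: 1027 ≡ 3 and 1031 ≡ 3 (mod 4), so (1027/1031) = −(1031/1027).
Reduce top mod 1027: now compute (4/1027).
Pull out 2^2: since 1027 ≡ 3 (mod 8), (2/1027) = -1, so (2/1027)^2 = +1.
Reached (1/1027) = 1. Collecting the sign flips along the way, the symbol is -1.

-1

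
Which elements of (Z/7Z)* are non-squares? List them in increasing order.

Square k = 1,…,3 (k and 7−k give the same square):
1²=1, 2²=4, 3²≡2 (mod 7).
The residues are {1, 2, 4}; the non-residues are the remaining 3 nonzero classes.

3, 5, 6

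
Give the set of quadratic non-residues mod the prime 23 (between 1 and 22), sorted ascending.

5, 7, 10, 11, 14, 15, 17, 19, 20, 21, 22

Square k = 1,…,11 (k and 23−k give the same square):
1²=1, 2²=4, 3²=9, 4²=16, 5²≡2, 6²≡13, 7²≡3, 8²≡18, 9²≡12, 10²≡8, 11²≡6 (mod 23).
The residues are {1, 2, 3, 4, 6, 8, 9, 12, 13, 16, 18}; the non-residues are the remaining 11 nonzero classes.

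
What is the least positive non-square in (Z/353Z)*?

(2/353) = +1, so 2 is a residue.
(3/353) = −1, so 3 is the smallest positive non-residue mod 353.

3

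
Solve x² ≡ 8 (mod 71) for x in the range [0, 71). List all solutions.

Since 71 ≡ 3 (mod 4), a square root of 8 is 8^((71+1)/4) = 8^18 mod 71.
Repeated squaring: 8^2≡64, 8^4≡49, 8^8≡58, 8^16≡27 (mod 71).
8^18 = 8^(16+2) ≡ 24 (mod 71).
Check: 24² = 576 ≡ 8 (mod 71). The two roots are 24 and 47.

24, 47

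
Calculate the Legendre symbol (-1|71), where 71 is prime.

-1

First reduce: -1 ≡ 70 (mod 71).
Pull out 2: since 71 ≡ 7 (mod 8), (2/71) = +1.
Reciprocity: 35 ≡ 3 and 71 ≡ 3 (mod 4), so (35/71) = −(71/35).
Reduce top mod 35: now compute (1/35).
Reached (1/35) = 1. Collecting the sign flips along the way, the symbol is -1.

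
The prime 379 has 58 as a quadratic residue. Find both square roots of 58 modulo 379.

Since 379 ≡ 3 (mod 4), a square root of 58 is 58^((379+1)/4) = 58^95 mod 379.
Repeated squaring: 58^2≡332, 58^4≡314, 58^8≡56, 58^16≡104, 58^32≡204, 58^64≡305 (mod 379).
58^95 = 58^(64+16+8+4+2+1) ≡ 171 (mod 379).
Check: 171² = 29241 ≡ 58 (mod 379). The two roots are 171 and 208.

171, 208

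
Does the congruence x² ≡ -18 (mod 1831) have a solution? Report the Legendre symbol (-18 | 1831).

-1

First reduce: -18 ≡ 1813 (mod 1831).
Reciprocity: 1813 ≡ 1 and 1831 ≡ 3 (mod 4), so (1813/1831) = +(1831/1813).
Reduce top mod 1813: now compute (18/1813).
Pull out 2: since 1813 ≡ 5 (mod 8), (2/1813) = -1.
Reciprocity: 9 ≡ 1 and 1813 ≡ 1 (mod 4), so (9/1813) = +(1813/9).
Reduce top mod 9: now compute (4/9).
Pull out 2^2: since 9 ≡ 1 (mod 8), (2/9) = +1, so (2/9)^2 = +1.
Reached (1/9) = 1. Collecting the sign flips along the way, the symbol is -1.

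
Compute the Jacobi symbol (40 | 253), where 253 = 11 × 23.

1

Pull out 2^3: since 253 ≡ 5 (mod 8), (2/253) = -1, so (2/253)^3 = -1.
Reciprocity: 5 ≡ 1 and 253 ≡ 1 (mod 4), so (5/253) = +(253/5).
Reduce top mod 5: now compute (3/5).
Reciprocity: 3 ≡ 3 and 5 ≡ 1 (mod 4), so (3/5) = +(5/3).
Reduce top mod 3: now compute (2/3).
Pull out 2: since 3 ≡ 3 (mod 8), (2/3) = -1.
Reached (1/3) = 1. Collecting the sign flips along the way, the symbol is +1.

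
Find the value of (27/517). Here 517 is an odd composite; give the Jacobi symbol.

Reciprocity: 27 ≡ 3 and 517 ≡ 1 (mod 4), so (27/517) = +(517/27).
Reduce top mod 27: now compute (4/27).
Pull out 2^2: since 27 ≡ 3 (mod 8), (2/27) = -1, so (2/27)^2 = +1.
Reached (1/27) = 1. Collecting the sign flips along the way, the symbol is +1.

1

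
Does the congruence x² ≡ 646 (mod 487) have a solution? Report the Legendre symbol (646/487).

Euler's criterion: (646/487) ≡ 159^243 (mod 487).
159^2 ≡ 444 (mod 487)
159^4 ≡ 388 (mod 487)
159^8 ≡ 61 (mod 487)
159^16 ≡ 312 (mod 487)
159^32 ≡ 431 (mod 487)
159^64 ≡ 214 (mod 487)
159^128 ≡ 18 (mod 487)
159^243 = 159^(128+64+32+16+2+1) ≡ 486 (mod 487).
Result is 486 ≡ −1, so (646/487) = −1.

-1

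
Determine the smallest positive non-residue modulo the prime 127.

(2/127) = +1, so 2 is a residue.
(3/127) = −1, so 3 is the smallest positive non-residue mod 127.

3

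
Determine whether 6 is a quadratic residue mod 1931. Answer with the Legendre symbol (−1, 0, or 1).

-1

Pull out 2: since 1931 ≡ 3 (mod 8), (2/1931) = -1.
Reciprocity: 3 ≡ 3 and 1931 ≡ 3 (mod 4), so (3/1931) = −(1931/3).
Reduce top mod 3: now compute (2/3).
Pull out 2: since 3 ≡ 3 (mod 8), (2/3) = -1.
Reached (1/3) = 1. Collecting the sign flips along the way, the symbol is -1.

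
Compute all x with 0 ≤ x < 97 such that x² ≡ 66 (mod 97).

97 ≡ 1 (mod 4), so we find a root by search.
Trying successive values, 39² = 1521 ≡ 66 (mod 97). The other root is 97 − 39 = 58.

39, 58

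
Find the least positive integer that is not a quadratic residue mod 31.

(2/31) = +1, so 2 is a residue.
(3/31) = −1, so 3 is the smallest positive non-residue mod 31.

3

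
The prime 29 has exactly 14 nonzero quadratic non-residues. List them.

Square k = 1,…,14 (k and 29−k give the same square):
1²=1, 2²=4, 3²=9, 4²=16, 5²=25, 6²≡7, 7²≡20, 8²≡6, 9²≡23, 10²≡13, 11²≡5, 12²≡28, 13²≡24, 14²≡22 (mod 29).
The residues are {1, 4, 5, 6, 7, 9, 13, 16, 20, 22, 23, 24, 25, 28}; the non-residues are the remaining 14 nonzero classes.

2 3 8 10 11 12 14 15 17 18 19 21 26 27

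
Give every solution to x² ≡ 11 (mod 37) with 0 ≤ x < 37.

14, 23

37 ≡ 1 (mod 4), so we find a root by search.
Trying successive values, 14² = 196 ≡ 11 (mod 37). The other root is 37 − 14 = 23.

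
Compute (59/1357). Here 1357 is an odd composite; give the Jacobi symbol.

Reciprocity: 59 ≡ 3 and 1357 ≡ 1 (mod 4), so (59/1357) = +(1357/59).
Reduce top mod 59: now compute (0/59).
Top reduces to 0: gcd > 1, so the symbol is 0.

0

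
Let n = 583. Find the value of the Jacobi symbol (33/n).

0

Reciprocity: 33 ≡ 1 and 583 ≡ 3 (mod 4), so (33/583) = +(583/33).
Reduce top mod 33: now compute (22/33).
Pull out 2: since 33 ≡ 1 (mod 8), (2/33) = +1.
Reciprocity: 11 ≡ 3 and 33 ≡ 1 (mod 4), so (11/33) = +(33/11).
Reduce top mod 11: now compute (0/11).
Top reduces to 0: gcd > 1, so the symbol is 0.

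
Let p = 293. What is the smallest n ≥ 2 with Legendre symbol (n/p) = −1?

(2/293) = −1, so 2 is the smallest positive non-residue mod 293.

2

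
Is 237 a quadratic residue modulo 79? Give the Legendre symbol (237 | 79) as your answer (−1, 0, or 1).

0

First reduce: 237 ≡ 0 (mod 79).
Top reduces to 0: gcd > 1, so the symbol is 0.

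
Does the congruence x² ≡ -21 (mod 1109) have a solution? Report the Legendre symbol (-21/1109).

First reduce: -21 ≡ 1088 (mod 1109).
Pull out 2^6: since 1109 ≡ 5 (mod 8), (2/1109) = -1, so (2/1109)^6 = +1.
Reciprocity: 17 ≡ 1 and 1109 ≡ 1 (mod 4), so (17/1109) = +(1109/17).
Reduce top mod 17: now compute (4/17).
Pull out 2^2: since 17 ≡ 1 (mod 8), (2/17) = +1, so (2/17)^2 = +1.
Reached (1/17) = 1. Collecting the sign flips along the way, the symbol is +1.

1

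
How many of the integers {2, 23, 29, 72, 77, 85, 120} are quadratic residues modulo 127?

(2/127) = +1 → QR.
(23/127) = -1 → non-residue.
(29/127) = -1 → non-residue.
(72/127) = +1 → QR.
(77/127) = -1 → non-residue.
(85/127) = -1 → non-residue.
(120/127) = +1 → QR.
Total quadratic residues among the 7: 3.

3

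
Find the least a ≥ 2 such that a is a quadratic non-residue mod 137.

(2/137) = +1, so 2 is a residue.
(3/137) = −1, so 3 is the smallest positive non-residue mod 137.

3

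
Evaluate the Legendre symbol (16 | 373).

Euler's criterion: (16/373) ≡ 16^186 (mod 373).
16^2 ≡ 256 (mod 373)
16^4 ≡ 261 (mod 373)
16^8 ≡ 235 (mod 373)
16^16 ≡ 21 (mod 373)
16^32 ≡ 68 (mod 373)
16^64 ≡ 148 (mod 373)
16^128 ≡ 270 (mod 373)
16^186 = 16^(128+32+16+8+2) ≡ 1 (mod 373).
Result is 1, so (16/373) = 1.

1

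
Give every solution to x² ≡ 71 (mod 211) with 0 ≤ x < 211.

55, 156

Since 211 ≡ 3 (mod 4), a square root of 71 is 71^((211+1)/4) = 71^53 mod 211.
Repeated squaring: 71^2≡188, 71^4≡107, 71^8≡55, 71^16≡71, 71^32≡188 (mod 211).
71^53 = 71^(32+16+4+1) ≡ 55 (mod 211).
Check: 55² = 3025 ≡ 71 (mod 211). The two roots are 55 and 156.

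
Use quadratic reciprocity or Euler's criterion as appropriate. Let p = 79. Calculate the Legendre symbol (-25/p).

First reduce: -25 ≡ 54 (mod 79).
Pull out 2: since 79 ≡ 7 (mod 8), (2/79) = +1.
Reciprocity: 27 ≡ 3 and 79 ≡ 3 (mod 4), so (27/79) = −(79/27).
Reduce top mod 27: now compute (25/27).
Reciprocity: 25 ≡ 1 and 27 ≡ 3 (mod 4), so (25/27) = +(27/25).
Reduce top mod 25: now compute (2/25).
Pull out 2: since 25 ≡ 1 (mod 8), (2/25) = +1.
Reached (1/25) = 1. Collecting the sign flips along the way, the symbol is -1.

-1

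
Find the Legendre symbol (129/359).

-1

Euler's criterion: (129/359) ≡ 129^179 (mod 359).
129^2 ≡ 127 (mod 359)
129^4 ≡ 333 (mod 359)
129^8 ≡ 317 (mod 359)
129^16 ≡ 328 (mod 359)
129^32 ≡ 243 (mod 359)
129^64 ≡ 173 (mod 359)
129^128 ≡ 132 (mod 359)
129^179 = 129^(128+32+16+2+1) ≡ 358 (mod 359).
Result is 358 ≡ −1, so (129/359) = −1.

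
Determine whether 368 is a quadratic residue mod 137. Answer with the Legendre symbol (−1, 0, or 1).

-1

Euler's criterion: (368/137) ≡ 94^68 (mod 137).
94^2 ≡ 68 (mod 137)
94^4 ≡ 103 (mod 137)
94^8 ≡ 60 (mod 137)
94^16 ≡ 38 (mod 137)
94^32 ≡ 74 (mod 137)
94^64 ≡ 133 (mod 137)
94^68 = 94^(64+4) ≡ 136 (mod 137).
Result is 136 ≡ −1, so (368/137) = −1.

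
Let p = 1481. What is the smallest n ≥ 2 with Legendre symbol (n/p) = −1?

(2/1481) = +1, so 2 is a residue.
(3/1481) = −1, so 3 is the smallest positive non-residue mod 1481.

3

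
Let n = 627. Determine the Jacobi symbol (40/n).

1

Pull out 2^3: since 627 ≡ 3 (mod 8), (2/627) = -1, so (2/627)^3 = -1.
Reciprocity: 5 ≡ 1 and 627 ≡ 3 (mod 4), so (5/627) = +(627/5).
Reduce top mod 5: now compute (2/5).
Pull out 2: since 5 ≡ 5 (mod 8), (2/5) = -1.
Reached (1/5) = 1. Collecting the sign flips along the way, the symbol is +1.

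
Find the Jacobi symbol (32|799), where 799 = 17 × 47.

1

Pull out 2^5: since 799 ≡ 7 (mod 8), (2/799) = +1, so (2/799)^5 = +1.
Reached (1/799) = 1. Collecting the sign flips along the way, the symbol is +1.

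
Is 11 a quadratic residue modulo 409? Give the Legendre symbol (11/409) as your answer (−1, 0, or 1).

-1

Reciprocity: 11 ≡ 3 and 409 ≡ 1 (mod 4), so (11/409) = +(409/11).
Reduce top mod 11: now compute (2/11).
Pull out 2: since 11 ≡ 3 (mod 8), (2/11) = -1.
Reached (1/11) = 1. Collecting the sign flips along the way, the symbol is -1.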